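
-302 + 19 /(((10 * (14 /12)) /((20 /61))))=-128726 /427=-301.47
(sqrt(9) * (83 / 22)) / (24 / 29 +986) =7221 / 629596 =0.01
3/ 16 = 0.19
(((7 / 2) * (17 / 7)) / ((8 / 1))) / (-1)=-17 / 16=-1.06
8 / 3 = 2.67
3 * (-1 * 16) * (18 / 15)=-288 / 5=-57.60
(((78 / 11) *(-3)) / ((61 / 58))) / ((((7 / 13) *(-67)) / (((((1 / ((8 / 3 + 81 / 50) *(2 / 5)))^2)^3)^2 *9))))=12280185452022124081850051879882812500 / 1571907687788028020140285937676767967899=0.01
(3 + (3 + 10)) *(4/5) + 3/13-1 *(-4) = 17.03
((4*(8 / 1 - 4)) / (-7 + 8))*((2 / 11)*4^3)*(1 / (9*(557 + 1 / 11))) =128 / 3447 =0.04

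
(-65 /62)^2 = 4225 /3844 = 1.10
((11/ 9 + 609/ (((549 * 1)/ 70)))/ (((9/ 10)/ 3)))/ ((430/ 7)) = 7049/ 1647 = 4.28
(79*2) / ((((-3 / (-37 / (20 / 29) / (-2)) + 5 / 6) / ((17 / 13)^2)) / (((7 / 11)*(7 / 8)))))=3601156461 / 17270110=208.52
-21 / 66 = -7 / 22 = -0.32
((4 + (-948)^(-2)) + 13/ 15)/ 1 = 21868469/ 4493520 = 4.87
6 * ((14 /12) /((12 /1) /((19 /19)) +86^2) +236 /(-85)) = -10489133 /629680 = -16.66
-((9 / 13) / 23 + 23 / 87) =-7660 / 26013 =-0.29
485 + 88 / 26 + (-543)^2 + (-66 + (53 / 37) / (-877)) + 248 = 124661009959 / 421837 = 295519.38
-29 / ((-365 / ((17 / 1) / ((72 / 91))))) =44863 / 26280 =1.71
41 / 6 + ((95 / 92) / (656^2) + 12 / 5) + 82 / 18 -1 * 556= -965998453069 / 1781591040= -542.21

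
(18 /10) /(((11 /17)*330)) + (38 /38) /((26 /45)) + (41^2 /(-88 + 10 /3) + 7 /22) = -88882862 /4994275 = -17.80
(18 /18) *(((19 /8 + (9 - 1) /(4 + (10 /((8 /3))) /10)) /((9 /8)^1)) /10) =1177 /3150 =0.37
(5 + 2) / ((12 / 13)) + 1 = 103 / 12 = 8.58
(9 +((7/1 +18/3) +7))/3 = 29/3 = 9.67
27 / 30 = 9 / 10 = 0.90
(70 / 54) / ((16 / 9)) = 35 / 48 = 0.73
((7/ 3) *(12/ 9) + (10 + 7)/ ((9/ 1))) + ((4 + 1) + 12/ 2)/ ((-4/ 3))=-13/ 4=-3.25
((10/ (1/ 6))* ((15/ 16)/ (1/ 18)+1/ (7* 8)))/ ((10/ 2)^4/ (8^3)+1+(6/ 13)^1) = 1431040/ 3787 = 377.88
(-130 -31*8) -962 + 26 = -1314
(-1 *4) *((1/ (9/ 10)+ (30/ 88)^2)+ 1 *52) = -927433/ 4356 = -212.91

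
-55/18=-3.06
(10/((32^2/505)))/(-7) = -2525/3584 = -0.70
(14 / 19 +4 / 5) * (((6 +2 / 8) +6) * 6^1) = 10731 / 95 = 112.96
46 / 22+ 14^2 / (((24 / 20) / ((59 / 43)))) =320977 / 1419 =226.20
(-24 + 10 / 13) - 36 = -770 / 13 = -59.23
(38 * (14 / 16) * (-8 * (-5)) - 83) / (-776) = -1247 / 776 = -1.61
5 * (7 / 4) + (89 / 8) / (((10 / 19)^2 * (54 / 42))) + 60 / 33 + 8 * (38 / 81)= 32473597 / 712800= 45.56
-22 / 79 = -0.28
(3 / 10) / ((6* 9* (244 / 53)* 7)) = 53 / 307440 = 0.00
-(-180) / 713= 180 / 713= 0.25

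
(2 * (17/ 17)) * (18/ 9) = 4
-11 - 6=-17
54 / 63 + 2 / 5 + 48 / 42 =12 / 5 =2.40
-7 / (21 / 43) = -43 / 3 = -14.33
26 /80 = 13 /40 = 0.32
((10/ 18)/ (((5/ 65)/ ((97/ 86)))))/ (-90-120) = -1261/ 32508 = -0.04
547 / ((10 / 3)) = 1641 / 10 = 164.10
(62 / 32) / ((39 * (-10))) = -31 / 6240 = -0.00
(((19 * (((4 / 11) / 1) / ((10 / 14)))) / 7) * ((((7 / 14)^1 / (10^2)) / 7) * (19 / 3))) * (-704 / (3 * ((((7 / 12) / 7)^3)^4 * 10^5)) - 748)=-1072904125629722 / 8203125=-130792121.98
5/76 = 0.07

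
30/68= 15/34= 0.44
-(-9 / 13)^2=-81 / 169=-0.48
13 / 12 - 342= -4091 / 12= -340.92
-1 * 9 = -9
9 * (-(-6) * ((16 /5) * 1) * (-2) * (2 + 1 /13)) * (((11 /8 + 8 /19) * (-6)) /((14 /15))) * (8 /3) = 419904 /19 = 22100.21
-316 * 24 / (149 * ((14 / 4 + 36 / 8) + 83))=-7584 / 13559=-0.56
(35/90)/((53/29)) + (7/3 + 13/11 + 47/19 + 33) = 7816255/199386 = 39.20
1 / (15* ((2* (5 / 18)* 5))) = 0.02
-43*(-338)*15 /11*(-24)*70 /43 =-8517600 /11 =-774327.27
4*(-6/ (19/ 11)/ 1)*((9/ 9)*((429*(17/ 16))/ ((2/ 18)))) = -2166021/ 38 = -57000.55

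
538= 538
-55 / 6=-9.17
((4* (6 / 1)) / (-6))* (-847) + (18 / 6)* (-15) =3343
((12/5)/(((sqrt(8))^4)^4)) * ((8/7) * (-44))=-33/4587520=-0.00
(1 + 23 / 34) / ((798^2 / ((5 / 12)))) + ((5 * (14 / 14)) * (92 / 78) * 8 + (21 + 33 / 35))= 20479668037 / 296281440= 69.12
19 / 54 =0.35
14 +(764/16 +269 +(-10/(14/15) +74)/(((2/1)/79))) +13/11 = 872169/308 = 2831.72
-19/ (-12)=19/ 12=1.58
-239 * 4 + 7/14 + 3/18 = -2866/3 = -955.33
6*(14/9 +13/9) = 18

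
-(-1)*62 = 62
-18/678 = -3/113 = -0.03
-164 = -164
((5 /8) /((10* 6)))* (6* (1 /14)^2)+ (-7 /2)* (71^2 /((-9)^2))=-55329935 /254016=-217.82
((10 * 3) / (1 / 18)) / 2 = 270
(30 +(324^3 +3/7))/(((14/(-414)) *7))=-49283756667/343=-143684421.77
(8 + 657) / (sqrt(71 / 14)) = 665 * sqrt(994) / 71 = 295.30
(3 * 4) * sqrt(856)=351.09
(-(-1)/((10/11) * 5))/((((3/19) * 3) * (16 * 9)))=209/64800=0.00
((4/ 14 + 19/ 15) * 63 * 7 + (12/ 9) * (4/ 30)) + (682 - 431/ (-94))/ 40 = 23753731/ 33840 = 701.94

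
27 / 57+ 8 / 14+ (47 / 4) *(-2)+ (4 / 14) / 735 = -4390079 / 195510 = -22.45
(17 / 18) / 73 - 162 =-212851 / 1314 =-161.99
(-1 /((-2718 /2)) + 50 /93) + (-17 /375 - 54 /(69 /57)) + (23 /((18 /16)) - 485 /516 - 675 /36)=-225833369584 /5208197625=-43.36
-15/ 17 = -0.88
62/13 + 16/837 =52102/10881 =4.79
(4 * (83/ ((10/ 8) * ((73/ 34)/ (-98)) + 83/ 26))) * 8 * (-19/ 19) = -460189184/ 548367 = -839.20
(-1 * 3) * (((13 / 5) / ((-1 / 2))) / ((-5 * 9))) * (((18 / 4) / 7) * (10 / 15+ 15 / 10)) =-169 / 350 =-0.48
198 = 198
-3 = -3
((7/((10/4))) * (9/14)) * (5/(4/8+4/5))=90/13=6.92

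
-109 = -109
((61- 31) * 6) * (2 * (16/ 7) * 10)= 57600/ 7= 8228.57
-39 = -39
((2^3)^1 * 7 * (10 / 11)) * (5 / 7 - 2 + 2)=400 / 11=36.36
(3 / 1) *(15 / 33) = 15 / 11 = 1.36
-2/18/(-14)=1/126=0.01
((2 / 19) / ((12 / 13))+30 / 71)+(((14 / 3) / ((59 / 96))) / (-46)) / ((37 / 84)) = 65760983 / 406391646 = 0.16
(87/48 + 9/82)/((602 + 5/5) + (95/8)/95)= 1261/395650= 0.00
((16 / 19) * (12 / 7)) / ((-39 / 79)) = -5056 / 1729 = -2.92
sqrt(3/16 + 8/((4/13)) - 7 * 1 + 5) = 3 * sqrt(43)/4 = 4.92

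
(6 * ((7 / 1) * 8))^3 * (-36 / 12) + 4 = -113799164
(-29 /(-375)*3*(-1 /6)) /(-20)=29 /15000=0.00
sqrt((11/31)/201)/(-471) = -sqrt(68541)/2934801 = -0.00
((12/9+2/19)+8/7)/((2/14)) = 1030/57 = 18.07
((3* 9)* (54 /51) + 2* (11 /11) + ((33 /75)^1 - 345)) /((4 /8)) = -266876 /425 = -627.94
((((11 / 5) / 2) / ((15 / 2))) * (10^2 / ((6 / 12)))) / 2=44 / 3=14.67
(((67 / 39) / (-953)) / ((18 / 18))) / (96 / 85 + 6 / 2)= -5695 / 13045617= -0.00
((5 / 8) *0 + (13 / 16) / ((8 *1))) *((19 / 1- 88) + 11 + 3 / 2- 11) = -1755 / 256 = -6.86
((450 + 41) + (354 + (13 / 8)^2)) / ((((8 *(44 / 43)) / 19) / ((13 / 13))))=44321433 / 22528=1967.39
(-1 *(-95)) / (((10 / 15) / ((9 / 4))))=2565 / 8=320.62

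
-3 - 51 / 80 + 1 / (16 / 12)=-231 / 80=-2.89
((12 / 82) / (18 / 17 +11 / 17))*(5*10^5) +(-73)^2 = 57336181 / 1189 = 48222.19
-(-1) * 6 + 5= 11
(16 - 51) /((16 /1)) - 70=-1155 /16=-72.19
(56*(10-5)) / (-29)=-280 / 29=-9.66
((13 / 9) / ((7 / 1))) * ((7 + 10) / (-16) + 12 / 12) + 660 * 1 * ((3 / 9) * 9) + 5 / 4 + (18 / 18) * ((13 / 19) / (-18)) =12647975 / 6384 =1981.20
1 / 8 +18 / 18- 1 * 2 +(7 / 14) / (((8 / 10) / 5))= 9 / 4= 2.25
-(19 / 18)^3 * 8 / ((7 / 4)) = -27436 / 5103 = -5.38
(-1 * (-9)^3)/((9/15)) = 1215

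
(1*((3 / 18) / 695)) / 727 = 1 / 3031590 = 0.00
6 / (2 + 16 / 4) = 1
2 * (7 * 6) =84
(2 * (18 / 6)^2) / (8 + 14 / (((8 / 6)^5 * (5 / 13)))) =46080 / 42593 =1.08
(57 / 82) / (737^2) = 57 / 44539858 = 0.00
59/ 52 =1.13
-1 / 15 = -0.07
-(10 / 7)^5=-100000 / 16807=-5.95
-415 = -415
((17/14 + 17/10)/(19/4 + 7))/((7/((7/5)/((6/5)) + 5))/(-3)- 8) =-7548/254975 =-0.03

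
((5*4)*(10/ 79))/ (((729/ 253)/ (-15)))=-253000/ 19197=-13.18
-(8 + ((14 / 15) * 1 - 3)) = -5.93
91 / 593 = 0.15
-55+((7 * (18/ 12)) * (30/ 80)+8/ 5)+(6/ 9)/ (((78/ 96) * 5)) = -153811/ 3120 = -49.30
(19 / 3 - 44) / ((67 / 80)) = -9040 / 201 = -44.98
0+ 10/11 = 10/11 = 0.91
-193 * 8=-1544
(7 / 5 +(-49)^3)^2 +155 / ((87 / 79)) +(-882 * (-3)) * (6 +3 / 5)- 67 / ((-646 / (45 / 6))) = 38894524945925911 / 2810100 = 13840975390.88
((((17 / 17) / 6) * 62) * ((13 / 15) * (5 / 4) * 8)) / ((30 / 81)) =1209 / 5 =241.80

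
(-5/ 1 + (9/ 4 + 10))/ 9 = 29/ 36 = 0.81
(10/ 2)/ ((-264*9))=-5/ 2376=-0.00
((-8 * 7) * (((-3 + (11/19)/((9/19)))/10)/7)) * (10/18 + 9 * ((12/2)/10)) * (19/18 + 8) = 1397888/18225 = 76.70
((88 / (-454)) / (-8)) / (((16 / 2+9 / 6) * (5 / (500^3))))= 275000000 / 4313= 63760.72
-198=-198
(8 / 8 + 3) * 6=24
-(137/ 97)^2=-18769/ 9409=-1.99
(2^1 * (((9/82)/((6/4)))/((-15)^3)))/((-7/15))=2/21525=0.00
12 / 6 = 2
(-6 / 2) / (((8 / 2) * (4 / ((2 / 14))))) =-3 / 112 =-0.03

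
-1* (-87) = 87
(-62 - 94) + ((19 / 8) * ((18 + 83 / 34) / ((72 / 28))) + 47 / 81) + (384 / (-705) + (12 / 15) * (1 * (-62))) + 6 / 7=-13469765137 / 72485280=-185.83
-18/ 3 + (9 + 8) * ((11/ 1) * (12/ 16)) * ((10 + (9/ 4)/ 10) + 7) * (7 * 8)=2705583/ 20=135279.15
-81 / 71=-1.14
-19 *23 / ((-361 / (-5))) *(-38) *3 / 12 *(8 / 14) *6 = 1380 / 7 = 197.14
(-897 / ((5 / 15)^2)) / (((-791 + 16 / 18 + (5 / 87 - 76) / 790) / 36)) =59924587320 / 162932831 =367.79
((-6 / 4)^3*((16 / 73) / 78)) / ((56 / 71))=-639 / 53144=-0.01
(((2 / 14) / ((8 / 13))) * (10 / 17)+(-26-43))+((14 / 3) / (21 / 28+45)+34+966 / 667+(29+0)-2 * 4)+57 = 338654525 / 7578396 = 44.69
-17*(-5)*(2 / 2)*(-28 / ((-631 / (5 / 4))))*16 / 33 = 2.29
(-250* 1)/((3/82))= -20500/3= -6833.33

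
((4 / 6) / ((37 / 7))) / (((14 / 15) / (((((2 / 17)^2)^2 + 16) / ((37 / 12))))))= 80181120 / 114340249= 0.70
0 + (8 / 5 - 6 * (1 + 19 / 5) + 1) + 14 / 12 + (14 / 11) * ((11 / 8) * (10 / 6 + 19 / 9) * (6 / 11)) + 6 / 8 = -4549 / 220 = -20.68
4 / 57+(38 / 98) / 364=72427 / 1016652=0.07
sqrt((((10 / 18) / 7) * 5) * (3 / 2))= 5 * sqrt(42) / 42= 0.77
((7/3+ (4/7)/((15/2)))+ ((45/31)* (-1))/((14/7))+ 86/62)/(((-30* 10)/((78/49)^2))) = -3378479/130254250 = -0.03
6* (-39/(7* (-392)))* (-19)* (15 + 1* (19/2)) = -39.70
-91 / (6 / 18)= -273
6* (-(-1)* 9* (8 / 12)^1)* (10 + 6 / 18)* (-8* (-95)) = 282720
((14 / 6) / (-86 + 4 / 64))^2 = 12544 / 17015625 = 0.00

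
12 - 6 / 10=57 / 5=11.40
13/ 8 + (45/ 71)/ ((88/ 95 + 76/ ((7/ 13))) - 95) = 29130223/ 17778968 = 1.64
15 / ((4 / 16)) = 60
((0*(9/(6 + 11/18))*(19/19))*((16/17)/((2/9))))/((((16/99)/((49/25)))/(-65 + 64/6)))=0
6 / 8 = 3 / 4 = 0.75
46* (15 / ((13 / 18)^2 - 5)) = -223560 / 1451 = -154.07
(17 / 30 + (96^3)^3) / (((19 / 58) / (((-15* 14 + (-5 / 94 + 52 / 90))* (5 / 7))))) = -76266836790301660355771179 / 241110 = -316315527312436897498.12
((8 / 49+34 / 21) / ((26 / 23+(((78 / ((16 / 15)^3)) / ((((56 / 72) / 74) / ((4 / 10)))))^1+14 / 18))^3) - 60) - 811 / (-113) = -35749215265600796204042287803119 / 676773550849754225145837095375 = -52.82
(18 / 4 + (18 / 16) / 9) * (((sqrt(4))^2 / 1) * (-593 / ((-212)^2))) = -21941 / 89888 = -0.24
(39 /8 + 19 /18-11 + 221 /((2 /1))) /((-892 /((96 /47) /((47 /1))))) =-7591 /1477821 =-0.01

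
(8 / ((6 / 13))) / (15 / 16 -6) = -832 / 243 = -3.42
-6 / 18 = -1 / 3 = -0.33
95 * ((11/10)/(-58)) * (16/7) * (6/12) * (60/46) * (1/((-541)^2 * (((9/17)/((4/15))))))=-56848/12298748301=-0.00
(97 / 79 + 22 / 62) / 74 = 1938 / 90613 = 0.02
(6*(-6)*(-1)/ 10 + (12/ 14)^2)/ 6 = 177/ 245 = 0.72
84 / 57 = 28 / 19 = 1.47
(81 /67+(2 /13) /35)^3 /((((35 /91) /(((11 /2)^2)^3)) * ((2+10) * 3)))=89654869313180843309 /25105433502240000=3571.13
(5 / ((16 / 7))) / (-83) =-35 / 1328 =-0.03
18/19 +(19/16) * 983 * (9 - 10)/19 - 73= -40581/304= -133.49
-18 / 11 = -1.64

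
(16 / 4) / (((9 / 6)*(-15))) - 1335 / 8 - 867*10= -8837.05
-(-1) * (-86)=-86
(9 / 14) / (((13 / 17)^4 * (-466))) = -751689 / 186331964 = -0.00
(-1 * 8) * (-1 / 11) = 8 / 11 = 0.73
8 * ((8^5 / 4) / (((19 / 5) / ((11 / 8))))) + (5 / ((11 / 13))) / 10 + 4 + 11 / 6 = 14872508 / 627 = 23720.11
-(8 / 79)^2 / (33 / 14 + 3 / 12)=-1792 / 455593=-0.00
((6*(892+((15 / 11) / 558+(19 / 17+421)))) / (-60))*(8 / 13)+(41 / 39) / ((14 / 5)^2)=-3577543715 / 44312268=-80.73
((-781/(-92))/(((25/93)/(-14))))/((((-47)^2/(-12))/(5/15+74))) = 226760226/1270175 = 178.53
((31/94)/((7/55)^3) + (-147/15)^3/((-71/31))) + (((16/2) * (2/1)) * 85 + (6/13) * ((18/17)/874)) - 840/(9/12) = 22409722508958821/27635291251750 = 810.91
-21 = -21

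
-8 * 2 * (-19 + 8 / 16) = 296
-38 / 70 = -19 / 35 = -0.54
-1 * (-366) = 366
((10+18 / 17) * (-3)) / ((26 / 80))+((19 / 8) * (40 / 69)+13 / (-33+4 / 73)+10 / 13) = -283037452 / 2821065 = -100.33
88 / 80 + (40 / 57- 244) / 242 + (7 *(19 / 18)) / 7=118993 / 103455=1.15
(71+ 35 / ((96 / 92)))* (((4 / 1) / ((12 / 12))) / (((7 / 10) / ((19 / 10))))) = 47671 / 42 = 1135.02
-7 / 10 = -0.70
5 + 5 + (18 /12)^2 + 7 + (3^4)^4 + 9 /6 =172186967 /4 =43046741.75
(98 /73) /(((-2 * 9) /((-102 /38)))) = 833 /4161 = 0.20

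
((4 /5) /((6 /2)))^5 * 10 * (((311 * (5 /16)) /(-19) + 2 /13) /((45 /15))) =-2509696 /112539375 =-0.02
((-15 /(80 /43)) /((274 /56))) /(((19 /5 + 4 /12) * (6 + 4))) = -2709 /67952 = -0.04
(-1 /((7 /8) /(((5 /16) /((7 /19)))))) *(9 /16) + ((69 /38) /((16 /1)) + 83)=76871 /931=82.57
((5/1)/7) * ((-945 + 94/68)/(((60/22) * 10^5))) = -352913/142800000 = -0.00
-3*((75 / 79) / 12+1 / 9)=-541 / 948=-0.57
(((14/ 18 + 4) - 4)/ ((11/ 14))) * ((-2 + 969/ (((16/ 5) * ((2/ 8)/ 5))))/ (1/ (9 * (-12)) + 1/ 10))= 726510/ 11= 66046.36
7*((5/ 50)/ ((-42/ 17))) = -17/ 60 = -0.28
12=12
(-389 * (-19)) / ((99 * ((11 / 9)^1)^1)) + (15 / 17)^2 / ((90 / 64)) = 61.64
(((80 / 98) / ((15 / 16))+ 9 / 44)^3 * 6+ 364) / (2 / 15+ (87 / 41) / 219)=250696017103250095 / 96525086284704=2597.21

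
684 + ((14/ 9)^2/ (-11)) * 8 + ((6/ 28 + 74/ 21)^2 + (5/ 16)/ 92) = 696.22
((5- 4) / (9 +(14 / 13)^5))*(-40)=-14851720 / 3879461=-3.83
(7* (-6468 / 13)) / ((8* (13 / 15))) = -169785 / 338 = -502.32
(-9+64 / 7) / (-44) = -1 / 308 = -0.00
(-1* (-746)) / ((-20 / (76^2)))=-1077224 / 5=-215444.80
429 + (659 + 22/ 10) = 5451/ 5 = 1090.20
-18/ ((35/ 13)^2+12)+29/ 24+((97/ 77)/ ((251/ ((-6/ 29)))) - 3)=-119364982325/ 43758028776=-2.73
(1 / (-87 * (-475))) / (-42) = -1 / 1735650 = -0.00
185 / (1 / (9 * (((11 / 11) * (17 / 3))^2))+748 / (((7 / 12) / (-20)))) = -374255 / 51881273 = -0.01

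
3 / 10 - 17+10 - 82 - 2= -907 / 10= -90.70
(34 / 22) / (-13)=-17 / 143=-0.12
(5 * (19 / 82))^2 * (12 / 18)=9025 / 10086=0.89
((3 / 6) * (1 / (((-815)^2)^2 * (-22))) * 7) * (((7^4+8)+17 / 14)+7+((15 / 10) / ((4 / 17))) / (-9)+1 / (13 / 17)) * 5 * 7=-7392707 / 242268916375200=-0.00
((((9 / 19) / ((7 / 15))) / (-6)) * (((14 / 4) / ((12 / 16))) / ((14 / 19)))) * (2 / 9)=-5 / 21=-0.24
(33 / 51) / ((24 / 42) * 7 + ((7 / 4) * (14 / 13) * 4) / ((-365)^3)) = 6953678875 / 42986376834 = 0.16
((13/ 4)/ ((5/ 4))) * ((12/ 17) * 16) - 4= 2156/ 85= 25.36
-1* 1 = -1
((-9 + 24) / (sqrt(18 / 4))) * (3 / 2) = 15 * sqrt(2) / 2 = 10.61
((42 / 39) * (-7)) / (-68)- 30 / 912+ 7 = 237763 / 33592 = 7.08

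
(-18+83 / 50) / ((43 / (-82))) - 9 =554 / 25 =22.16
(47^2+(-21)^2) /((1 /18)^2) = 858600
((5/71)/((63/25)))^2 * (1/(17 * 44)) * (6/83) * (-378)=-15625/547689527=-0.00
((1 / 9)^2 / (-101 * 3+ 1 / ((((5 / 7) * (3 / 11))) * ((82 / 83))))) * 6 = -820 / 3296691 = -0.00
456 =456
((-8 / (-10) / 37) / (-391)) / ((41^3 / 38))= -152 / 4985400535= -0.00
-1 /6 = -0.17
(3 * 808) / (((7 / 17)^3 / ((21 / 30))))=24304.31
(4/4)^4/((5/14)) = 14/5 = 2.80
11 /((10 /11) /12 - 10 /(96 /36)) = -1452 /485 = -2.99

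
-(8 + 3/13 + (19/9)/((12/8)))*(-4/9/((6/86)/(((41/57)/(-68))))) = -350837/540189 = -0.65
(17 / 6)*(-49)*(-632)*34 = 8949752 / 3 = 2983250.67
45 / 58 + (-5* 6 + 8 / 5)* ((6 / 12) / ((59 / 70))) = -16.07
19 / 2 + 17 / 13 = 281 / 26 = 10.81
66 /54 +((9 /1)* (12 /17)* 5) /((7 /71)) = 346369 /1071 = 323.41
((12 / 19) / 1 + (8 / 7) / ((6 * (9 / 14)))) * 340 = 315.48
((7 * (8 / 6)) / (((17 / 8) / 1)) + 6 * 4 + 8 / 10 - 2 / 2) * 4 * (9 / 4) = 21567 / 85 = 253.73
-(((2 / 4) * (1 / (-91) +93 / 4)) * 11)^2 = -8658116401 / 529984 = -16336.56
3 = 3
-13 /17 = -0.76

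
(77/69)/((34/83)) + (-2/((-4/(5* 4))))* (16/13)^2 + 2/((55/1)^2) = 21435455923/1199333850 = 17.87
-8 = -8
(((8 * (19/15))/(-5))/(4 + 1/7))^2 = 1132096/4730625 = 0.24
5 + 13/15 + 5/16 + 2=1963/240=8.18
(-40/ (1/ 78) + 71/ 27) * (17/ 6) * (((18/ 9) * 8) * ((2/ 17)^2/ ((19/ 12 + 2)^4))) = -689512448/ 58119617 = -11.86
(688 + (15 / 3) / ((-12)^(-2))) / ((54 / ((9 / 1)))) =704 / 3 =234.67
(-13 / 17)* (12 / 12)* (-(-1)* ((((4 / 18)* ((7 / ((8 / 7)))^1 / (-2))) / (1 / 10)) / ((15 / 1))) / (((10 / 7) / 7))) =31213 / 18360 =1.70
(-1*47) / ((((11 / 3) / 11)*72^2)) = -0.03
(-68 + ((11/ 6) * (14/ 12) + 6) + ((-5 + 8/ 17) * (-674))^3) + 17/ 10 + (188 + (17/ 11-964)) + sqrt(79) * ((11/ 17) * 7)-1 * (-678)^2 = 77 * sqrt(79)/ 17 + 276764272180425373/ 9727740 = 28451035139.92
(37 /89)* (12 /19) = 444 /1691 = 0.26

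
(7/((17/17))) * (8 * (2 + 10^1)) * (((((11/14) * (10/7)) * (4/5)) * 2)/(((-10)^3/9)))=-9504/875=-10.86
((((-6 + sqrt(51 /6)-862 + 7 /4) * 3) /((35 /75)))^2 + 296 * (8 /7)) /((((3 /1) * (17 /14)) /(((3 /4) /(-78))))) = -1430185073 /17472 + 334125 * sqrt(34) /3536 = -81304.85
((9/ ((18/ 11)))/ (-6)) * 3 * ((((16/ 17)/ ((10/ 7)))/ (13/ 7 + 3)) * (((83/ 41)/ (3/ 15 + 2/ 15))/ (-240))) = 44737/ 4739600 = 0.01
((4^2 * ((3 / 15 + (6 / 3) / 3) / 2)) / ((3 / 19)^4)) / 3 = 13553384 / 3645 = 3718.35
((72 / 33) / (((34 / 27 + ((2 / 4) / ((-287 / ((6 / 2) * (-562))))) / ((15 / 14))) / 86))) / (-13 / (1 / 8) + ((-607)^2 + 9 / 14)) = 4998105 / 39253858468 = 0.00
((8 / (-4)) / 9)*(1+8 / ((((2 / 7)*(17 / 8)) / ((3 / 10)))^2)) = -42674 / 65025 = -0.66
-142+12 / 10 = -704 / 5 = -140.80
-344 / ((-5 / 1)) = 68.80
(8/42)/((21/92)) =368/441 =0.83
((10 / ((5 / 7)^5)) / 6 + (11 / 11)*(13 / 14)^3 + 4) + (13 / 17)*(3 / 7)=1232567311 / 87465000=14.09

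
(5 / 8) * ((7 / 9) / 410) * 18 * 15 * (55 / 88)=0.20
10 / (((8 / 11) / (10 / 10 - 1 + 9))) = 495 / 4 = 123.75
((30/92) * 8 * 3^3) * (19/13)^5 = 4011280380/8539739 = 469.72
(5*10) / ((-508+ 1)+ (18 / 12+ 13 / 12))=-600 / 6053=-0.10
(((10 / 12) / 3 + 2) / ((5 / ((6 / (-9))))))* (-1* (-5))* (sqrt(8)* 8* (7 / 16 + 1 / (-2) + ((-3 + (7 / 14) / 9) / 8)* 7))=15580* sqrt(2) / 243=90.67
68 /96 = 17 /24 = 0.71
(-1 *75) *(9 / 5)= -135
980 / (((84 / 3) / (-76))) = -2660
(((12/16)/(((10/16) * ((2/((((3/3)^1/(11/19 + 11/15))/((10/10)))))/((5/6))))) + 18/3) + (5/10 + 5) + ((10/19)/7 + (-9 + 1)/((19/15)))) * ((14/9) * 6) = 561131/10659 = 52.64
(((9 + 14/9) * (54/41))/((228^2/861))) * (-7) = -245/152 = -1.61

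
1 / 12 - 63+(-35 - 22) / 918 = -38543 / 612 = -62.98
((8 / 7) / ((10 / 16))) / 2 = 32 / 35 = 0.91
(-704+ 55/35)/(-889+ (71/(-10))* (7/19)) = 311410/395283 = 0.79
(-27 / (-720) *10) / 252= 1 / 672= 0.00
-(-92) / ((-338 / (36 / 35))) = -1656 / 5915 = -0.28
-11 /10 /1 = -11 /10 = -1.10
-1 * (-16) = 16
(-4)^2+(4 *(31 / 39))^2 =39712 / 1521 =26.11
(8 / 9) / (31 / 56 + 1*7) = 448 / 3807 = 0.12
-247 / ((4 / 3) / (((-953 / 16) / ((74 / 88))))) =7767903 / 592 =13121.46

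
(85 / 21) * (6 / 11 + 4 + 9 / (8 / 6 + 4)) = 93245 / 3696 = 25.23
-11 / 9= -1.22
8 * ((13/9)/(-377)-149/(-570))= 51092/24795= 2.06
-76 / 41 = -1.85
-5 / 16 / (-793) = 5 / 12688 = 0.00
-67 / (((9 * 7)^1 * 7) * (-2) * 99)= 67 / 87318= 0.00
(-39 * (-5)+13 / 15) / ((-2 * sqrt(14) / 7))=-1469 * sqrt(14) / 30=-183.22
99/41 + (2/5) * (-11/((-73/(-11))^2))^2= 2.44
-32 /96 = -1 /3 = -0.33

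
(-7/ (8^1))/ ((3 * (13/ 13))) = -0.29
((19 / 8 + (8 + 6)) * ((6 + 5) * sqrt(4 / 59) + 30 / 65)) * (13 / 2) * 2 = 393 / 4 + 18733 * sqrt(59) / 236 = 707.96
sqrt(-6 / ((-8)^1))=sqrt(3) / 2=0.87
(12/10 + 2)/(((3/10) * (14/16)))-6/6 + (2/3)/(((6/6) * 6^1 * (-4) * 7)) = 2819/252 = 11.19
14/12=7/6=1.17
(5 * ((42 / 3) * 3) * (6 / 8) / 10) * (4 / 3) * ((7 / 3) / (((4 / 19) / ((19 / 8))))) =17689 / 32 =552.78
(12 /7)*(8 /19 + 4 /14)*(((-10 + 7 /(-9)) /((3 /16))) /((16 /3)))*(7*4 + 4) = -1167104 /2793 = -417.87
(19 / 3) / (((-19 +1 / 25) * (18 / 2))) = -0.04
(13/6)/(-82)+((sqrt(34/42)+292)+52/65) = sqrt(357)/21+720223/2460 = 293.67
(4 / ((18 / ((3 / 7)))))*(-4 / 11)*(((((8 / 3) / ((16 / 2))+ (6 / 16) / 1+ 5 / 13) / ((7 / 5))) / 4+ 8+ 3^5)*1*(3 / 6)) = -2194441 / 504504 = -4.35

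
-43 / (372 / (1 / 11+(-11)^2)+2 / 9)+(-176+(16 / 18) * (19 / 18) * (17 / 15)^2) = -3755606467 / 19992825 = -187.85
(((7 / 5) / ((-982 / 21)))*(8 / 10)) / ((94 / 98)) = -14406 / 576925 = -0.02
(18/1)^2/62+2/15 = 5.36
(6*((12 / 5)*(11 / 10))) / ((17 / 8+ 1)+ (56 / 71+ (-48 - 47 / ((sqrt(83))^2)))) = -18669024 / 52627475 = -0.35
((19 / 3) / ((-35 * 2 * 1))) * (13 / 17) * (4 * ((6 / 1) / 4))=-247 / 595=-0.42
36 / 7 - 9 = -27 / 7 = -3.86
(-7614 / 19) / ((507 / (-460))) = 1167480 / 3211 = 363.59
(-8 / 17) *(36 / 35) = -288 / 595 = -0.48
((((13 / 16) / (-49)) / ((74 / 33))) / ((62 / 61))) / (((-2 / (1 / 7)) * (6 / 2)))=8723 / 50357888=0.00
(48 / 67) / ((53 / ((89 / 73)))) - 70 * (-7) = 127023542 / 259223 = 490.02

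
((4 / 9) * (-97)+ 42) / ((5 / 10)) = -20 / 9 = -2.22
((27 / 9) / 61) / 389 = 3 / 23729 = 0.00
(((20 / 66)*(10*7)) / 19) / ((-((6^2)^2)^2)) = -175 / 263279808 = -0.00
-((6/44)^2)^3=-729/113379904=-0.00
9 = 9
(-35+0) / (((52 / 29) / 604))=-153265 / 13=-11789.62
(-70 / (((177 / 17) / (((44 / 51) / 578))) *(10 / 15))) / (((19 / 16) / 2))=-24640 / 971907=-0.03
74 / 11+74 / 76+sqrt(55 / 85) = sqrt(187) / 17+3219 / 418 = 8.51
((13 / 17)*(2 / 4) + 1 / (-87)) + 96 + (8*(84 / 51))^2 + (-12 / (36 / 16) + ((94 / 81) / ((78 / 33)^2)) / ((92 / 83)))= 5590826606453 / 21109861656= 264.84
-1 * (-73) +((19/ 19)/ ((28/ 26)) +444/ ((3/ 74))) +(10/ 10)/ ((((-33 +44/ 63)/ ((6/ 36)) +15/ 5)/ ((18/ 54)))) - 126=10899.93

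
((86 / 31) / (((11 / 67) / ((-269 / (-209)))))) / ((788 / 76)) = 1549978 / 738947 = 2.10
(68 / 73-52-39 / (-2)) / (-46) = 4609 / 6716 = 0.69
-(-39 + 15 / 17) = 38.12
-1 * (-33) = 33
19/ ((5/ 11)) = 209/ 5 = 41.80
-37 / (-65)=0.57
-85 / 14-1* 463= -6567 / 14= -469.07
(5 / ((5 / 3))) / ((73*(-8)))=-3 / 584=-0.01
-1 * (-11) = 11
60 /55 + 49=551 /11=50.09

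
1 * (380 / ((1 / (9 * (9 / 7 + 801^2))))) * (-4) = -61439834880 / 7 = -8777119268.57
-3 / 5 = -0.60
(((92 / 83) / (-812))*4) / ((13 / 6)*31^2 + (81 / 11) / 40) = -0.00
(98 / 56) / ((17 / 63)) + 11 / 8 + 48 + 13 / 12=23233 / 408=56.94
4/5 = 0.80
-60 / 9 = -20 / 3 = -6.67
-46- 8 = -54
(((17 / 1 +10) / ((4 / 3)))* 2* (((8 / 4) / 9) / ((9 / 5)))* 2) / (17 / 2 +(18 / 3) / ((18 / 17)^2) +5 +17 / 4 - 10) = 216 / 283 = 0.76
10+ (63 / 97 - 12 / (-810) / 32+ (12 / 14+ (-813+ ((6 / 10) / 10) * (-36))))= -5893347517 / 7333200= -803.65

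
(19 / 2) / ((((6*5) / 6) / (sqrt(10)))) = 19*sqrt(10) / 10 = 6.01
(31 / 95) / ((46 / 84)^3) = 2296728 / 1155865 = 1.99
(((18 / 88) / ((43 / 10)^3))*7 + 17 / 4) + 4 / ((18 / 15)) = 79775507 / 10494924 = 7.60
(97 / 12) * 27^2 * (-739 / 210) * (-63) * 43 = 2247047001 / 40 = 56176175.02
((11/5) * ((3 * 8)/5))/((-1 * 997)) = -264/24925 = -0.01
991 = 991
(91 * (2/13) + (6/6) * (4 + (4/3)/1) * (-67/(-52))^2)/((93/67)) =776329/47151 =16.46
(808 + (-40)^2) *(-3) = -7224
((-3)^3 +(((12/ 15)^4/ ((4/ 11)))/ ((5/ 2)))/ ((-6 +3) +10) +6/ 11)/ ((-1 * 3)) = 6350137/ 721875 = 8.80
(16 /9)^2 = 256 /81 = 3.16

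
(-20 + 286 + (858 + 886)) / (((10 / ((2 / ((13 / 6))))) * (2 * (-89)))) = -1206 / 1157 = -1.04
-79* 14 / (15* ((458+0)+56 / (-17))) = -9401 / 57975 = -0.16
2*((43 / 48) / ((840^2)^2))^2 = 1849 / 285553026556703539200000000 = 0.00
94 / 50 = 47 / 25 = 1.88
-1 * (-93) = 93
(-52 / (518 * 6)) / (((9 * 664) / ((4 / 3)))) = -13 / 3482514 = -0.00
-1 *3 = -3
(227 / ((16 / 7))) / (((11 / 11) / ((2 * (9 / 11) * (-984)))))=-1759023 / 11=-159911.18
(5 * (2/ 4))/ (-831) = -5/ 1662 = -0.00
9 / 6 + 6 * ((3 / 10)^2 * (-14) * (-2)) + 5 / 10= 17.12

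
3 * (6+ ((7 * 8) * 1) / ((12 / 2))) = 46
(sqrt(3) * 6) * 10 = 60 * sqrt(3) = 103.92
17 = 17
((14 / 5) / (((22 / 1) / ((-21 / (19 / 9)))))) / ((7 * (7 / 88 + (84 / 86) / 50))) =-46440 / 25441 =-1.83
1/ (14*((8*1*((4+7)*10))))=1/ 12320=0.00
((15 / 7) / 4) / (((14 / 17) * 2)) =255 / 784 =0.33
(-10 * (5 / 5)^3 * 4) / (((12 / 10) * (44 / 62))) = -1550 / 33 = -46.97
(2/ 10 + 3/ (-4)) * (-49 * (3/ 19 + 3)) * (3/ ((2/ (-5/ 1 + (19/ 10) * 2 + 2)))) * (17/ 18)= 9163/ 95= 96.45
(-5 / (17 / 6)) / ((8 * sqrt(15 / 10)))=-0.18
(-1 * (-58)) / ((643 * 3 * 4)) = 29 / 3858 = 0.01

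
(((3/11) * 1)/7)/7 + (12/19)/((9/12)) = 8681/10241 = 0.85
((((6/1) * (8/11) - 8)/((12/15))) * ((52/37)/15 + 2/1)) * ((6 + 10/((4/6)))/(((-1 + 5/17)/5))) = 1728475/1221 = 1415.62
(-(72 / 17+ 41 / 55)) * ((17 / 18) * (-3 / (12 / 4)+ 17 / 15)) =-4657 / 7425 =-0.63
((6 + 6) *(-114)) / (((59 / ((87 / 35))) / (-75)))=1785240 / 413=4322.62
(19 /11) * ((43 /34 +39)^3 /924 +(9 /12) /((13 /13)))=49266317539 /399485856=123.32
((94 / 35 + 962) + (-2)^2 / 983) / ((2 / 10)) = 33190152 / 6881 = 4823.45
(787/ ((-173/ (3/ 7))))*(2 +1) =-5.85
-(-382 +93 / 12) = 1497 / 4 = 374.25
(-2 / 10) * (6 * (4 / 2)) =-12 / 5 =-2.40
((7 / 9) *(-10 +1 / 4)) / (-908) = 91 / 10896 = 0.01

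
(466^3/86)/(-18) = -25298674/387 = -65371.25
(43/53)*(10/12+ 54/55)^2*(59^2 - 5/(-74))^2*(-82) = -41975347731020268563/15802914600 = -2656177597.20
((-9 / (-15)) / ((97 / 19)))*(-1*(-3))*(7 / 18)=133 / 970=0.14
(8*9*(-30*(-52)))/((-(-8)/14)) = 196560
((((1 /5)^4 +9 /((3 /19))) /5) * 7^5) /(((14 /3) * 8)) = 128307039 /25000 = 5132.28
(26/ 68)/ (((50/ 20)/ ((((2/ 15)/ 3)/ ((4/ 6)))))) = 13/ 1275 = 0.01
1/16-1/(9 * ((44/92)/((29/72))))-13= -185771/14256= -13.03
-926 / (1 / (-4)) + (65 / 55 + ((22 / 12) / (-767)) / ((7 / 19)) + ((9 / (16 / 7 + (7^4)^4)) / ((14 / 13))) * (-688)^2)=27766433413133462521343 / 7493959377584401722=3705.18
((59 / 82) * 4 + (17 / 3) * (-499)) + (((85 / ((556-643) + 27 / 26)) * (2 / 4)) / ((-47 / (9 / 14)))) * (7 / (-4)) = -19465564325 / 6890952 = -2824.80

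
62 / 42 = 31 / 21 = 1.48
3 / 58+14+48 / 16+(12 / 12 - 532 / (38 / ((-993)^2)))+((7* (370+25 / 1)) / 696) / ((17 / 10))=-81668401757 / 5916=-13804665.61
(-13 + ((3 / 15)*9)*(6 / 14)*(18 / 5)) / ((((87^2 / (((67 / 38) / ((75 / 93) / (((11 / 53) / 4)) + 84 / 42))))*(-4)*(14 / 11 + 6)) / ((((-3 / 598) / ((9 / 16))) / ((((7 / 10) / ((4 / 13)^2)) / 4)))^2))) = 1841586638848 / 16952390151860287022535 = 0.00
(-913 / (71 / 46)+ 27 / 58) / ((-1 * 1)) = 2433967 / 4118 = 591.06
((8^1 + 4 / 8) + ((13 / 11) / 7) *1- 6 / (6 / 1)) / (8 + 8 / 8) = 1181 / 1386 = 0.85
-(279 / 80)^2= -77841 / 6400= -12.16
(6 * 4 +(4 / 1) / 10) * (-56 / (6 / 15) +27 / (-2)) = -18727 / 5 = -3745.40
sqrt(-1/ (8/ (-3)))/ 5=sqrt(6)/ 20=0.12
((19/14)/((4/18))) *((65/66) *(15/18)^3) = 154375/44352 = 3.48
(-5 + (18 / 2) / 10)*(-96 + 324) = -4674 / 5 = -934.80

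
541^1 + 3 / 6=1083 / 2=541.50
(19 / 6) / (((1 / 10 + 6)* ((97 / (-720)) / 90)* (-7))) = 2052000 / 41419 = 49.54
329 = 329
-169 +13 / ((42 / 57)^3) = -374569 / 2744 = -136.50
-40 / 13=-3.08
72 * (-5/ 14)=-180/ 7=-25.71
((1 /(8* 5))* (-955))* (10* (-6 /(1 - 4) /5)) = -191 /2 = -95.50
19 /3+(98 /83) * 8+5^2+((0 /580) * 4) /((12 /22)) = 40.78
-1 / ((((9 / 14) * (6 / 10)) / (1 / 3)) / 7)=-490 / 81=-6.05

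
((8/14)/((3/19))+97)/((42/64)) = 67616/441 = 153.32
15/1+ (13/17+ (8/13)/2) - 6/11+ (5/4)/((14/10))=1117663/68068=16.42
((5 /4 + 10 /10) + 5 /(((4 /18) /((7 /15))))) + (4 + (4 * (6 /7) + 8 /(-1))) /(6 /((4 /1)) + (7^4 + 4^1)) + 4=2257265 /134764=16.75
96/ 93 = 32/ 31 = 1.03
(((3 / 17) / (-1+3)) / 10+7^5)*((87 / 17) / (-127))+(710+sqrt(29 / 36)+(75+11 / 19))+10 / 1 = 119.21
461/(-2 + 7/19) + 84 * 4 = 53.45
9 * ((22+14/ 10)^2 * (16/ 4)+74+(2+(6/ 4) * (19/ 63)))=7140081/ 350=20400.23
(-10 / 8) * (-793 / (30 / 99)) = 26169 / 8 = 3271.12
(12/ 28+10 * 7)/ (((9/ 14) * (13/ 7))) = 6902/ 117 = 58.99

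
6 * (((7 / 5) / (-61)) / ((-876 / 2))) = 0.00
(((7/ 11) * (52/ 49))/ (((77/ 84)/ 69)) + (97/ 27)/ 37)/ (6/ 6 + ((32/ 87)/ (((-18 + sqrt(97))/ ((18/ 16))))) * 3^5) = -4.49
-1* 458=-458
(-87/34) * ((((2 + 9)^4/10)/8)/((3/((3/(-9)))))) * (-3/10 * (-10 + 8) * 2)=424589/6800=62.44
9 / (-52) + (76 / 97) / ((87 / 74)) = 216497 / 438828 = 0.49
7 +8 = 15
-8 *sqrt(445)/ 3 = -56.25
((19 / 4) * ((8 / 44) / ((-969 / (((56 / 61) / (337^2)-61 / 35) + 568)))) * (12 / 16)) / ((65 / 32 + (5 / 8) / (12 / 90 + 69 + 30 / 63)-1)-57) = 364919145020356 / 53949878872046745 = 0.01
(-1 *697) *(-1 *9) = 6273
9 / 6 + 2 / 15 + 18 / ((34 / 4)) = 1913 / 510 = 3.75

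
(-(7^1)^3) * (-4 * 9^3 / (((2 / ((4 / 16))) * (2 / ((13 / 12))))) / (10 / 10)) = 1083537 / 16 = 67721.06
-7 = -7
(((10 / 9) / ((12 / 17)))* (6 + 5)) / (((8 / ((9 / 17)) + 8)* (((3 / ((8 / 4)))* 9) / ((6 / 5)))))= 187 / 2808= 0.07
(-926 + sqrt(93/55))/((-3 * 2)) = 463/3-sqrt(5115)/330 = 154.12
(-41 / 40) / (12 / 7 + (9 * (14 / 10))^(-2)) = -162729 / 273160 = -0.60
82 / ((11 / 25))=2050 / 11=186.36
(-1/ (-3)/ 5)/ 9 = 1/ 135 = 0.01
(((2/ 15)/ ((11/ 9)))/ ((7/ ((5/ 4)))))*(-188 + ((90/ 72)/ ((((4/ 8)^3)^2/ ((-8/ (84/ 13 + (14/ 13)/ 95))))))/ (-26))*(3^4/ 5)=-89452674/ 1538845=-58.13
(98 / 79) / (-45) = -98 / 3555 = -0.03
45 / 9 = 5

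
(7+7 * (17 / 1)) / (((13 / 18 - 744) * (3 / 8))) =-6048 / 13379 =-0.45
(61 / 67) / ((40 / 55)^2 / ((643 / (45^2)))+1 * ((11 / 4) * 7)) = 18983932 / 436118477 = 0.04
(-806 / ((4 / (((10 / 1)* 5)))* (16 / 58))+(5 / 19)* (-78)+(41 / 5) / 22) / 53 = -305491359 / 443080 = -689.47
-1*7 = -7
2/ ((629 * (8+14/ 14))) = 2/ 5661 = 0.00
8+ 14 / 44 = 183 / 22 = 8.32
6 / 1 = 6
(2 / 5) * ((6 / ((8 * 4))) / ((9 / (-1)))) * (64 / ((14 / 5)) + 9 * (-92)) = 1409 / 210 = 6.71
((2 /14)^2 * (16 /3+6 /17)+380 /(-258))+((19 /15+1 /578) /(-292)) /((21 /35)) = -4365677879 /3200499288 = -1.36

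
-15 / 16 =-0.94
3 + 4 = 7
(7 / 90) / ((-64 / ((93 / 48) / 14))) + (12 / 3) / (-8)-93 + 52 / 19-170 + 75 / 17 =-15261982493 / 59535360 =-256.35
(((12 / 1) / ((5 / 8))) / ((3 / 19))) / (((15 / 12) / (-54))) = -131328 / 25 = -5253.12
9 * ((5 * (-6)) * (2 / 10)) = -54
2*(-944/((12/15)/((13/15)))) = -6136/3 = -2045.33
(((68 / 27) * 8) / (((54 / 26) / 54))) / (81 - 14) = 14144 / 1809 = 7.82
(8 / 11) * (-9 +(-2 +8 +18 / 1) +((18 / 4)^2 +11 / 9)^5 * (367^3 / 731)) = 13642553399526304235099 / 60776065152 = 224472468979.47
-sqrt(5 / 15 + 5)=-4*sqrt(3) / 3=-2.31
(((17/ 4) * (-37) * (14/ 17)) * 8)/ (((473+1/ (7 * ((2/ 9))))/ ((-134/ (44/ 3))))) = 1457652/ 72941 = 19.98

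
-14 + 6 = -8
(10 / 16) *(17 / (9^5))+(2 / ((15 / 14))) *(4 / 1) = 7.47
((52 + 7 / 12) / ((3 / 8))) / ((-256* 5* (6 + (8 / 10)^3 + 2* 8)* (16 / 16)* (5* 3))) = -3155 / 9725184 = -0.00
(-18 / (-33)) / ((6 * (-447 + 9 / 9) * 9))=-1 / 44154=-0.00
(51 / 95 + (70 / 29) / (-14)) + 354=976274 / 2755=354.36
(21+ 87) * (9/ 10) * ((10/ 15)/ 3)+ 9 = 153/ 5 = 30.60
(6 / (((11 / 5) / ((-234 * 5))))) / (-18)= 1950 / 11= 177.27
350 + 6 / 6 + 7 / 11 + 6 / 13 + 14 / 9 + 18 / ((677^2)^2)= 95611719821458798 / 270354262774167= 353.65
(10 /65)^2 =4 /169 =0.02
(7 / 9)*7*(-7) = -343 / 9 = -38.11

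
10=10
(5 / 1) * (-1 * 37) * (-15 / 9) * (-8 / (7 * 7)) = -7400 / 147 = -50.34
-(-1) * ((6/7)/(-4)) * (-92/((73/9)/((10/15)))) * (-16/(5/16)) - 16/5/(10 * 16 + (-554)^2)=-2324653348/28020685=-82.96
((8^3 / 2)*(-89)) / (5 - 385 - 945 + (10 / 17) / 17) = 6584576 / 382915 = 17.20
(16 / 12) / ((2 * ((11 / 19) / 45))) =570 / 11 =51.82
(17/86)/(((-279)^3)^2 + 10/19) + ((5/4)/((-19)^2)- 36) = -20029734665897965736367/556435038333878352028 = -36.00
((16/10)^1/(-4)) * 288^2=-165888/5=-33177.60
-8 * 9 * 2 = -144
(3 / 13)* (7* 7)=147 / 13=11.31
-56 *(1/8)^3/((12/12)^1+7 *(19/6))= -21/4448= -0.00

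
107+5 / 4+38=585 / 4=146.25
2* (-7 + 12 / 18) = -38 / 3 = -12.67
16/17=0.94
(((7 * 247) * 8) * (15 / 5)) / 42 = 988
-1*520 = -520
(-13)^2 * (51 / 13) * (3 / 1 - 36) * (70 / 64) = -765765 / 32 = -23930.16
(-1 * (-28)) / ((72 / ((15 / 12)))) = 35 / 72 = 0.49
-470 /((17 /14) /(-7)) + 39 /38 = 1750943 /646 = 2710.44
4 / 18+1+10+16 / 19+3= 2576 / 171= 15.06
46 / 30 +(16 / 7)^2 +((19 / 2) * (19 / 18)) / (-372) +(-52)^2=8894016403 / 3281040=2710.73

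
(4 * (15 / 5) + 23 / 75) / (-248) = -923 / 18600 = -0.05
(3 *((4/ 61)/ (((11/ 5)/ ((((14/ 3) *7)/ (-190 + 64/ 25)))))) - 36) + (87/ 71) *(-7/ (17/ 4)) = -38.03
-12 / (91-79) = -1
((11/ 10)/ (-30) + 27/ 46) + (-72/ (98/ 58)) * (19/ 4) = -68248147/ 338100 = -201.86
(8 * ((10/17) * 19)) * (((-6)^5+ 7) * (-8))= 5557120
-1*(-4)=4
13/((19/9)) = 117/19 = 6.16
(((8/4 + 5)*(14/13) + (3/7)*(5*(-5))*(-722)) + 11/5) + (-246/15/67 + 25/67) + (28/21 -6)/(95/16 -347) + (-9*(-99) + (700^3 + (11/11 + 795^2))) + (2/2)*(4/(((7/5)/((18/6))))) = 343640671.17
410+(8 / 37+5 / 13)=197499 / 481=410.60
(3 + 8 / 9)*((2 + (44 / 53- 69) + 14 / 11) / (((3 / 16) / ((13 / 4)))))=-4374.54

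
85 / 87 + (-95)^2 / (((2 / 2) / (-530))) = -4783249.02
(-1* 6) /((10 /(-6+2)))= 12 /5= 2.40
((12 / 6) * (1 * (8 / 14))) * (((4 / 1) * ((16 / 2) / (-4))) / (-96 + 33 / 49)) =448 / 4671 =0.10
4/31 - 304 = -9420/31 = -303.87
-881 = -881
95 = 95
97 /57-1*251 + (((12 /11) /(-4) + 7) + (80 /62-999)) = -24107335 /19437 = -1240.28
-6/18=-1/3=-0.33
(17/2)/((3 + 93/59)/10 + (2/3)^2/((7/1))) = 63189/3874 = 16.31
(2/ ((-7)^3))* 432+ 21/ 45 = -10559/ 5145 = -2.05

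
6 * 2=12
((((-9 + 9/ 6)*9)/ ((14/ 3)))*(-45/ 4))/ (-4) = -18225/ 448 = -40.68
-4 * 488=-1952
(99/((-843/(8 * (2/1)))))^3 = -147197952/22188041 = -6.63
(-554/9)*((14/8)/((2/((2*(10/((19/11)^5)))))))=-1561389445/22284891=-70.06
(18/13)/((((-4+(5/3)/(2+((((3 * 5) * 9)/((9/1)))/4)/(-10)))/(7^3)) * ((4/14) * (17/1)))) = -32.87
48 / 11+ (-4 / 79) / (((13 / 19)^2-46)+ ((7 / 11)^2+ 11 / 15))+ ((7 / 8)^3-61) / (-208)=12530266488820877 / 2691887560400896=4.65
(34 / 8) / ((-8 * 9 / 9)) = -17 / 32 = -0.53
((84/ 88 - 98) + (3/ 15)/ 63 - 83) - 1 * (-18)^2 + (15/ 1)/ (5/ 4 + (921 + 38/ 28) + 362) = -41911692787/ 83153070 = -504.03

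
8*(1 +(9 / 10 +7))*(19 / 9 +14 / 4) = 17978 / 45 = 399.51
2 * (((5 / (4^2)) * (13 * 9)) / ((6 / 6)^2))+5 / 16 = 73.44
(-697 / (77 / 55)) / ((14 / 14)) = -3485 / 7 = -497.86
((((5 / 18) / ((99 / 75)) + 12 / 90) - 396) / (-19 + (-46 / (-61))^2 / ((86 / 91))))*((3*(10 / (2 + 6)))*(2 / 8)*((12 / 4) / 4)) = 188019365297 / 12434522496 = 15.12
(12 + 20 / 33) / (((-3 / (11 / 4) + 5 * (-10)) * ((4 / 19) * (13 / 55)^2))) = -229900 / 10959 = -20.98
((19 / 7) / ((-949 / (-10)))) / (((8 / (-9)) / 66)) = -28215 / 13286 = -2.12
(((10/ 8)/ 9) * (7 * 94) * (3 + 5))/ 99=6580/ 891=7.38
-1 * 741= -741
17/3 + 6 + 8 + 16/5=343/15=22.87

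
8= 8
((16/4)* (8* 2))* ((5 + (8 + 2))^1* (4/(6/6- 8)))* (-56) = 30720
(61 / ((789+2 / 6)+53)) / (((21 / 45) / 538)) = 1476810 / 17689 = 83.49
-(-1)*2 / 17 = 2 / 17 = 0.12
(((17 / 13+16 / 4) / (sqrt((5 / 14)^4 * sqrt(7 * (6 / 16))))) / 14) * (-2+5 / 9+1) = -184 * 42^(3 / 4) / 2925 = -1.04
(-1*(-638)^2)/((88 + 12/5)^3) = -12720125/23086352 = -0.55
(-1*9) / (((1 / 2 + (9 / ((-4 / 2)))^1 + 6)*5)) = -9 / 10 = -0.90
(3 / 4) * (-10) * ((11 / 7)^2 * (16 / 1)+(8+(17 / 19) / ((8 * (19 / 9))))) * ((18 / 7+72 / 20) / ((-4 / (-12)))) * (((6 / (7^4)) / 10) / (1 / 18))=-44160522921 / 1486495115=-29.71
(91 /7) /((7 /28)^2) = 208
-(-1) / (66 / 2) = 1 / 33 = 0.03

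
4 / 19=0.21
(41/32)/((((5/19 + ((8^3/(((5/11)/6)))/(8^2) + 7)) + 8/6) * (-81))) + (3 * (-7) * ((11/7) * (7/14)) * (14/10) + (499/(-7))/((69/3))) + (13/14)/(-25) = -424216697609/16168852800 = -26.24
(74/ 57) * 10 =740/ 57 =12.98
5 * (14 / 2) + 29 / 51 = 1814 / 51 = 35.57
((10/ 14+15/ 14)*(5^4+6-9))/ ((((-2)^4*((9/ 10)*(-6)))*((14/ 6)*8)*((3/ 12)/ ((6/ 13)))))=-38875/ 30576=-1.27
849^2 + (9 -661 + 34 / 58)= 20884338 / 29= 720149.59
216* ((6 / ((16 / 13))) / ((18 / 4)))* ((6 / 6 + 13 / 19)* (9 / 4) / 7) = 16848 / 133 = 126.68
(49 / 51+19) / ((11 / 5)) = 5090 / 561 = 9.07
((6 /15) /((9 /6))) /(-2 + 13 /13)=-4 /15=-0.27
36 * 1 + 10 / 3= 118 / 3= 39.33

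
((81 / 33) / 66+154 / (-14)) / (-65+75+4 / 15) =-5685 / 5324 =-1.07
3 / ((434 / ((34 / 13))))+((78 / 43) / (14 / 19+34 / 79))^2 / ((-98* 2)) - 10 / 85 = -23686791648019 / 211696000408256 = -0.11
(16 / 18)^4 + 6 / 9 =8470 / 6561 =1.29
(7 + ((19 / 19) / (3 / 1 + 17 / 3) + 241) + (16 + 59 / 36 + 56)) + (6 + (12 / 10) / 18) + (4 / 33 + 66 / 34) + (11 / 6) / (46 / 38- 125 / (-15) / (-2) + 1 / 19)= 47688510637 / 144838980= 329.25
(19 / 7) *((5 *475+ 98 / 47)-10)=2113807 / 329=6424.95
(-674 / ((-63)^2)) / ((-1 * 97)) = 674 / 384993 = 0.00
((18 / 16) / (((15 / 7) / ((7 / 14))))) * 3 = 63 / 80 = 0.79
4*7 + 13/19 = 545/19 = 28.68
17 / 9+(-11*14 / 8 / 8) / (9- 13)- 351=-401483 / 1152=-348.51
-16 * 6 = -96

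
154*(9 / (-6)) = -231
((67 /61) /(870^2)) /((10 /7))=469 /461709000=0.00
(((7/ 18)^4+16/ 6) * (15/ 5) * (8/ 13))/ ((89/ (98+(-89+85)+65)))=14963861/ 1686906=8.87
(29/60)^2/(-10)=-841/36000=-0.02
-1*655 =-655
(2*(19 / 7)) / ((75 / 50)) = 76 / 21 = 3.62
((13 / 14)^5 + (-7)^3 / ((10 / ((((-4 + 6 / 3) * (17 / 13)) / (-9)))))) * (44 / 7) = -32107298729 / 550597320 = -58.31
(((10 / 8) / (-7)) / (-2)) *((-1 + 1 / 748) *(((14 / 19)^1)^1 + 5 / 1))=-407115 / 795872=-0.51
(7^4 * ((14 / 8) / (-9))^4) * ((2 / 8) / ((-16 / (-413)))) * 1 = 2380862813 / 107495424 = 22.15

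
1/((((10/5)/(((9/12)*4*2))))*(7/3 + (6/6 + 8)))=9/34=0.26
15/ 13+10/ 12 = 155/ 78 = 1.99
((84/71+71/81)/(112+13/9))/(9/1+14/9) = 2369/1377329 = 0.00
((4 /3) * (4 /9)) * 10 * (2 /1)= 320 /27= 11.85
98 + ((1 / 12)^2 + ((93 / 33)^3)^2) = 152802570457 / 255104784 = 598.98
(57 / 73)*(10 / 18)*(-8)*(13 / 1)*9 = -29640 / 73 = -406.03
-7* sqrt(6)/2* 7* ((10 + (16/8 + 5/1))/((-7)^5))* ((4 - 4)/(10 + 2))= 0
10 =10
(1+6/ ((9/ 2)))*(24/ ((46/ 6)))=168/ 23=7.30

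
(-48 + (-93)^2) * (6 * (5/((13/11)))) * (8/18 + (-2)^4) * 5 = 233373800/13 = 17951830.77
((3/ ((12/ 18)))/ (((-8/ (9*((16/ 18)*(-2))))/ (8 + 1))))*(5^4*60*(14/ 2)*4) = 85050000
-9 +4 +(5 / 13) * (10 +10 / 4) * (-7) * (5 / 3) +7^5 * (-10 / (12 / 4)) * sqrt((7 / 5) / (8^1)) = -23497.33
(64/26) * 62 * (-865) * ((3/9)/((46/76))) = -65214080/897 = -72702.43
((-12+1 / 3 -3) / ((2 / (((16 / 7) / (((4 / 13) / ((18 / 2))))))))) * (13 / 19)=-44616 / 133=-335.46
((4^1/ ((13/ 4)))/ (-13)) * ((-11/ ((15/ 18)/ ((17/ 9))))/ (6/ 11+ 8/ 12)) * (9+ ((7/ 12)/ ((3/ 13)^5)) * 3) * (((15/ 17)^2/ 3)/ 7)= 315543679/ 1628991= 193.70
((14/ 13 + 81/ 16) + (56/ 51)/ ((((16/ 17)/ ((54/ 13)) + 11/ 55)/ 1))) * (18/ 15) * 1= 5323029/ 509080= 10.46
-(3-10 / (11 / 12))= 87 / 11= 7.91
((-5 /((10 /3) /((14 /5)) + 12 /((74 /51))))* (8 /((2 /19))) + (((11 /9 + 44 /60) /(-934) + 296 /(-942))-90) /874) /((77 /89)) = -37985775705893861 /816107993499645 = -46.55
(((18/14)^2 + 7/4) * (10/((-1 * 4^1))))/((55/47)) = -31349/4312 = -7.27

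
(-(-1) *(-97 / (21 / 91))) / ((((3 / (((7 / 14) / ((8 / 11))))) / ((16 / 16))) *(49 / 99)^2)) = -15105519 / 38416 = -393.21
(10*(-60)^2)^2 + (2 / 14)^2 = 63504000001 / 49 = 1296000000.02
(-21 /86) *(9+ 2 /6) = -98 /43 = -2.28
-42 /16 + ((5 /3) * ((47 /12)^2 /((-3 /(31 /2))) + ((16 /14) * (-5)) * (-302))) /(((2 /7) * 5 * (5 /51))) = 169259359 /8640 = 19590.20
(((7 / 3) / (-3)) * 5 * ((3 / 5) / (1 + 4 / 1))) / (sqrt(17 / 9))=-7 * sqrt(17) / 85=-0.34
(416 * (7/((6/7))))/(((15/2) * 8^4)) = 637/5760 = 0.11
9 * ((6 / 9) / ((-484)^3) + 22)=11224610493 / 56689952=198.00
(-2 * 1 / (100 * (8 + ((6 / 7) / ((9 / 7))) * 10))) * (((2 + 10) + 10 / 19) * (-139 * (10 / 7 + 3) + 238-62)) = 156927 / 20900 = 7.51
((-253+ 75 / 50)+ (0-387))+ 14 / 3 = -3803 / 6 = -633.83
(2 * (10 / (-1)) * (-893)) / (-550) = -1786 / 55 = -32.47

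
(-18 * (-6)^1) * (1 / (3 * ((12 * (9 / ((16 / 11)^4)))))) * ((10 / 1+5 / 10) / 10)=114688 / 73205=1.57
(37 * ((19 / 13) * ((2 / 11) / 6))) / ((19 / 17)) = 629 / 429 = 1.47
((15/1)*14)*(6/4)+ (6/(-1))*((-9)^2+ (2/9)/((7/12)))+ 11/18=-21757/126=-172.67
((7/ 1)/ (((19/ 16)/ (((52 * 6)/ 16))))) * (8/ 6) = 2912/ 19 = 153.26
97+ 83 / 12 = 1247 / 12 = 103.92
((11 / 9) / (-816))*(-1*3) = 11 / 2448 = 0.00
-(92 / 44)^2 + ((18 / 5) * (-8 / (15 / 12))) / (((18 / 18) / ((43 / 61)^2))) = -178078129 / 11256025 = -15.82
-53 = -53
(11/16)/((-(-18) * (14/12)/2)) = 11/168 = 0.07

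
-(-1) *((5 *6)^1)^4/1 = 810000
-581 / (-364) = 83 / 52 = 1.60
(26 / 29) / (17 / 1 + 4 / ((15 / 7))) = 390 / 8207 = 0.05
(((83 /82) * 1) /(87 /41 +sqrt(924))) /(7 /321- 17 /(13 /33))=10044411 /185470695500- 115453 * sqrt(231) /2261837750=-0.00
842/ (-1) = -842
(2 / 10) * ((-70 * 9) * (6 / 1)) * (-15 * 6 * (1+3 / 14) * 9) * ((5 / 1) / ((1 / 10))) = 37179000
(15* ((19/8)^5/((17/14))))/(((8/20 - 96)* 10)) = -259990395/266272768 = -0.98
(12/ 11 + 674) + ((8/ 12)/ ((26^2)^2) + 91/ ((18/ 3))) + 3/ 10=26034379751/ 37700520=690.56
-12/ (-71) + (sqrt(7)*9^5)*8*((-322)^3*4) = -166908771500658.56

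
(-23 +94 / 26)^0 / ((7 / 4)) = 0.57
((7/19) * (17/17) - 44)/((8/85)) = -70465/152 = -463.59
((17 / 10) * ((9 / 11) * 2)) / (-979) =-153 / 53845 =-0.00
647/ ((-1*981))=-647/ 981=-0.66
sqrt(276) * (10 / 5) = 4 * sqrt(69) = 33.23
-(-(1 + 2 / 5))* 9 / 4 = 63 / 20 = 3.15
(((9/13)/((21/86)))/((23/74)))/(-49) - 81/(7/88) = -104451420/102557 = -1018.47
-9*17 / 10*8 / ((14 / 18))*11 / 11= -5508 / 35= -157.37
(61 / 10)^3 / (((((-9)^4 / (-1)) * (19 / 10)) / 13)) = -0.24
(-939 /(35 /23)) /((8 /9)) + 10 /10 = -194093 /280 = -693.19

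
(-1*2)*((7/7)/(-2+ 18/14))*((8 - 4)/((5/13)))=728/25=29.12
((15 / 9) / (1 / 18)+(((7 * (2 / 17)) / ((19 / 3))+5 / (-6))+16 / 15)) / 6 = 294221 / 58140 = 5.06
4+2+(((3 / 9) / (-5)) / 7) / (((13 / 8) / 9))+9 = 6801 / 455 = 14.95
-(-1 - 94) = 95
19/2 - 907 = -1795/2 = -897.50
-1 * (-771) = 771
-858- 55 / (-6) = -848.83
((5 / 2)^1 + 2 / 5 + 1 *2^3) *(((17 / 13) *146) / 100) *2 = 135269 / 3250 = 41.62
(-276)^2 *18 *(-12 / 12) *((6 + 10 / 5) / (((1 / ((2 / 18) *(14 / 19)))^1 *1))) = -17063424 / 19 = -898074.95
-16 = -16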